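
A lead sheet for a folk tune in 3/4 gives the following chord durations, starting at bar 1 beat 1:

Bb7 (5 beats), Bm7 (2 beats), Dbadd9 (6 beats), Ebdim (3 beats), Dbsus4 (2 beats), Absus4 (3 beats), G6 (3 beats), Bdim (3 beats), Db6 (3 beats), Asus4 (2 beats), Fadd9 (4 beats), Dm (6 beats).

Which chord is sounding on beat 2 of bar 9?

Bdim

Beat 2 of bar 9 is beat (9−1)×3 + 2 = 26 overall.
Running totals: Bb7 ends at 5, Bm7 ends at 7, Dbadd9 ends at 13, Ebdim ends at 16, Dbsus4 ends at 18, Absus4 ends at 21, G6 ends at 24, Bdim ends at 27.
Beat 26 falls within Bdim.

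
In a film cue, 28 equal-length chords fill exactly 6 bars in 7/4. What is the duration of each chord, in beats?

6 bars × 7 beats/bar = 42 beats total.
42 beats ÷ 28 chords = 1.5 beats per chord.
(That is a dotted quarter note.)

1.5 beats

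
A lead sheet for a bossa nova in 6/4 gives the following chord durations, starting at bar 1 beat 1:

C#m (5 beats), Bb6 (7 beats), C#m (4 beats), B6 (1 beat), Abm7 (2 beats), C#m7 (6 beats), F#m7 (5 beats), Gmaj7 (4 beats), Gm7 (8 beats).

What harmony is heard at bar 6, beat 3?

Gmaj7

Beat 3 of bar 6 is beat (6−1)×6 + 3 = 33 overall.
Running totals: C#m ends at 5, Bb6 ends at 12, C#m ends at 16, B6 ends at 17, Abm7 ends at 19, C#m7 ends at 25, F#m7 ends at 30, Gmaj7 ends at 34.
Beat 33 falls within Gmaj7.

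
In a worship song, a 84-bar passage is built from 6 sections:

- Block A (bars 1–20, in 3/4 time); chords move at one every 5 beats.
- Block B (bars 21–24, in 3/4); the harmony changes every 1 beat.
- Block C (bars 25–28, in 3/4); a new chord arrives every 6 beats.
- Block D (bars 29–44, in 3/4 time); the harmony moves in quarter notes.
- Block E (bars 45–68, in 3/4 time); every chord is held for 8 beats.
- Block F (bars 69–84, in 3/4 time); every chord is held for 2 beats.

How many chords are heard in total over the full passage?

107 chords

A: 20 bars × 3 beats = 60 beats; 5 beats/chord → 12 chords.
B: 4 bars × 3 beats = 12 beats; 1 beat/chord → 12 chords.
C: 4 bars × 3 beats = 12 beats; 6 beats/chord → 2 chords.
D: 16 bars × 3 beats = 48 beats; 1 beat/chord → 48 chords.
E: 24 bars × 3 beats = 72 beats; 8 beats/chord → 9 chords.
F: 16 bars × 3 beats = 48 beats; 2 beats/chord → 24 chords.
Total: 12 + 12 + 2 + 48 + 9 + 24 = 107.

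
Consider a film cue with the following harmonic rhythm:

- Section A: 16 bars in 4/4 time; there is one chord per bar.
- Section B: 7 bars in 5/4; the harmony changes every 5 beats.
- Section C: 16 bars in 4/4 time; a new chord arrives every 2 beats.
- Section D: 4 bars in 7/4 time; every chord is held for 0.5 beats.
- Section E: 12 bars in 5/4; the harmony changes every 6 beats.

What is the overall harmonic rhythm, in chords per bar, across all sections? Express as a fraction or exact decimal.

A: 16 bars of 4 beats is 64 beats; at 4 beats each that's 16 chords.
B: 7 bars of 5 beats is 35 beats; at 5 beats each that's 7 chords.
C: 16 bars of 4 beats is 64 beats; at 2 beats each that's 32 chords.
D: 4 bars of 7 beats is 28 beats; at 0.5 beats each that's 56 chords.
E: 12 bars of 5 beats is 60 beats; at 6 beats each that's 10 chords.
Overall: 121 chords over 55 bars → 121/55 = 2.2 chords per bar.

2.2 chords per bar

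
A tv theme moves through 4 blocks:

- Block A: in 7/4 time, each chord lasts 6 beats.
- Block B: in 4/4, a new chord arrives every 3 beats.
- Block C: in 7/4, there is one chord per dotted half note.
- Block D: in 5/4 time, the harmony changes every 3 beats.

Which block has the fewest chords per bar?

A: 7 beats/bar ÷ 6 beats/chord = 7/6 chords/bar.
B: 4 beats/bar ÷ 3 beats/chord = 4/3 chords/bar.
C: 7 beats/bar ÷ 3 beats/chord = 7/3 chords/bar.
D: 5 beats/bar ÷ 3 beats/chord = 5/3 chords/bar.
Slowest is A at 7/6 chords/bar.

Block A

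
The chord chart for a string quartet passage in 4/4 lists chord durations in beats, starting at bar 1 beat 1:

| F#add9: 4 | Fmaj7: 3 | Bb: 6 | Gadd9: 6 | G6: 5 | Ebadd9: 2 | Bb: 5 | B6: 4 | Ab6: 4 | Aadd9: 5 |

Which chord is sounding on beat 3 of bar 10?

Beat 3 of bar 10 is beat (10−1)×4 + 3 = 39 overall.
Running totals: F#add9 ends at 4, Fmaj7 ends at 7, Bb ends at 13, Gadd9 ends at 19, G6 ends at 24, Ebadd9 ends at 26, Bb ends at 31, B6 ends at 35, Ab6 ends at 39.
Beat 39 falls within Ab6.

Ab6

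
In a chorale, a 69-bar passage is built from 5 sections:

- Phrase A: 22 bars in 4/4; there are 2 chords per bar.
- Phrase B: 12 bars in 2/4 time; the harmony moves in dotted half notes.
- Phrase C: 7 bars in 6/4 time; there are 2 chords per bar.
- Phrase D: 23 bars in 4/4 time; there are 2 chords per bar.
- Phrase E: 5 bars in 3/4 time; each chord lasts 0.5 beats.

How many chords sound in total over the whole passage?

A has 88 beats and chords last 2 each, so 44 chords.
B has 24 beats and chords last 3 each, so 8 chords.
C has 42 beats and chords last 3 each, so 14 chords.
D has 92 beats and chords last 2 each, so 46 chords.
E has 15 beats and chords last 0.5 each, so 30 chords.
Total: 44 + 8 + 14 + 46 + 30 = 142.

142 chords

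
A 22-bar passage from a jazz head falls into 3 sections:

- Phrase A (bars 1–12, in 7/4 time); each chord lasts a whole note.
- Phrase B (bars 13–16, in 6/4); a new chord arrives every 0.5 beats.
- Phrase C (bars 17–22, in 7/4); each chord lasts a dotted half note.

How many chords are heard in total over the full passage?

83 chords

A: 12 bars × 7 beats = 84 beats; 4 beats/chord → 21 chords.
B: 4 bars × 6 beats = 24 beats; 0.5 beats/chord → 48 chords.
C: 6 bars × 7 beats = 42 beats; 3 beats/chord → 14 chords.
Total: 21 + 48 + 14 = 83.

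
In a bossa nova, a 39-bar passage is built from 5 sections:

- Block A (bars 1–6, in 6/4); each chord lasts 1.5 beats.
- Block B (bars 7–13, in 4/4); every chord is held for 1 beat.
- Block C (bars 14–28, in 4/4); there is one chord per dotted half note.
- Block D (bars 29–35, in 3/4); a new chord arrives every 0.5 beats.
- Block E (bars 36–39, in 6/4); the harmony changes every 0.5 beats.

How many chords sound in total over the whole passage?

A: 6 bars × 6 beats = 36 beats; 1.5 beats/chord → 24 chords.
B: 7 bars × 4 beats = 28 beats; 1 beat/chord → 28 chords.
C: 15 bars × 4 beats = 60 beats; 3 beats/chord → 20 chords.
D: 7 bars × 3 beats = 21 beats; 0.5 beats/chord → 42 chords.
E: 4 bars × 6 beats = 24 beats; 0.5 beats/chord → 48 chords.
Total: 24 + 28 + 20 + 42 + 48 = 162.

162 chords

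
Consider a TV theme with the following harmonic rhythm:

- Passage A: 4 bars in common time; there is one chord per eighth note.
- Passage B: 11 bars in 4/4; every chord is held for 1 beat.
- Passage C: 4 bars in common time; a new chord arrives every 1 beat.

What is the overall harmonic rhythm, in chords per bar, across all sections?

92/19 chords per bar

A: 4 bars of 4 beats is 16 beats; at 0.5 beats each that's 32 chords.
B: 11 bars of 4 beats is 44 beats; at 1 beat each that's 44 chords.
C: 4 bars of 4 beats is 16 beats; at 1 beat each that's 16 chords.
Overall: 92 chords over 19 bars → 92/19 = 92/19 chords per bar.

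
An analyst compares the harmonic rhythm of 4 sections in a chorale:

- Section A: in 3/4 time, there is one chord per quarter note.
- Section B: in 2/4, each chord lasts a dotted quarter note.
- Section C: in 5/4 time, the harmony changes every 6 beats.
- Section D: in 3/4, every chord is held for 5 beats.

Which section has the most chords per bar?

A: 3 beats/bar ÷ 1 beat/chord = 3 chords/bar.
B: 2 beats/bar ÷ 1.5 beats/chord = 4/3 chords/bar.
C: 5 beats/bar ÷ 6 beats/chord = 5/6 chords/bar.
D: 3 beats/bar ÷ 5 beats/chord = 0.6 chords/bar.
Fastest is A at 3 chords/bar.

Section A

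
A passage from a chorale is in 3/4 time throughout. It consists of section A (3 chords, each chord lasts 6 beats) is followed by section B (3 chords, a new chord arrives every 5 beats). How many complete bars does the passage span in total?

11 bars

A: 3 × 6 = 18 beats = 6 bars.
B: 3 × 5 = 15 beats = 5 bars.
Total: 6 + 5 = 11 bars.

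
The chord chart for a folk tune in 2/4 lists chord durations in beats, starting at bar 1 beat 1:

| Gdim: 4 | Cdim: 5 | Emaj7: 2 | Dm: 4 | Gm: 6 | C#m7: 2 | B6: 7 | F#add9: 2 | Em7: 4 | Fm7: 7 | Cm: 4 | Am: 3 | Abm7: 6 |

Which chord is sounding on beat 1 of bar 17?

Beat 1 of bar 17 is beat (17−1)×2 + 1 = 33 overall.
Running totals: Gdim ends at 4, Cdim ends at 9, Emaj7 ends at 11, Dm ends at 15, Gm ends at 21, C#m7 ends at 23, B6 ends at 30, F#add9 ends at 32, Em7 ends at 36.
Beat 33 falls within Em7.

Em7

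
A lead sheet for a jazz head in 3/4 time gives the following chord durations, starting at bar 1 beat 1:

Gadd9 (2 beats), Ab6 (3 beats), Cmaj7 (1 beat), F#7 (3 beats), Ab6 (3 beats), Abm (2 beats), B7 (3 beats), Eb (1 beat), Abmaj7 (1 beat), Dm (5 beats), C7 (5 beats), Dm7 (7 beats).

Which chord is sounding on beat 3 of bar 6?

Beat 3 of bar 6 is beat (6−1)×3 + 3 = 18 overall.
Running totals: Gadd9 ends at 2, Ab6 ends at 5, Cmaj7 ends at 6, F#7 ends at 9, Ab6 ends at 12, Abm ends at 14, B7 ends at 17, Eb ends at 18.
Beat 18 falls within Eb.

Eb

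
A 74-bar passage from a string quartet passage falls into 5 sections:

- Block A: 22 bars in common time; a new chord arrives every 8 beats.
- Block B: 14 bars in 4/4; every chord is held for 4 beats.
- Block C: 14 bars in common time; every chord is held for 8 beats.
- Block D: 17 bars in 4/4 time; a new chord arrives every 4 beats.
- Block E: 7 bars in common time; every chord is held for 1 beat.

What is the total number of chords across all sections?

A: 22·4 = 88 beats, 88/8 = 11 chords.
B: 14·4 = 56 beats, 56/4 = 14 chords.
C: 14·4 = 56 beats, 56/8 = 7 chords.
D: 17·4 = 68 beats, 68/4 = 17 chords.
E: 7·4 = 28 beats, 28/1 = 28 chords.
Total: 11 + 14 + 7 + 17 + 28 = 77.

77 chords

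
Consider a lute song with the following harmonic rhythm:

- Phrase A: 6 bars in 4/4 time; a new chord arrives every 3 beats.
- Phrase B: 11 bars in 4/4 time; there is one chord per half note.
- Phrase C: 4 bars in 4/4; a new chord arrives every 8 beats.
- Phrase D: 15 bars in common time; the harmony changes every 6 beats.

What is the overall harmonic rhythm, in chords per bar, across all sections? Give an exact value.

7/6 chords per bar

A: 6 × 4 = 24 beats ÷ 3 = 8 chords.
B: 11 × 4 = 44 beats ÷ 2 = 22 chords.
C: 4 × 4 = 16 beats ÷ 8 = 2 chords.
D: 15 × 4 = 60 beats ÷ 6 = 10 chords.
Overall: 42 chords over 36 bars → 42/36 = 7/6 chords per bar.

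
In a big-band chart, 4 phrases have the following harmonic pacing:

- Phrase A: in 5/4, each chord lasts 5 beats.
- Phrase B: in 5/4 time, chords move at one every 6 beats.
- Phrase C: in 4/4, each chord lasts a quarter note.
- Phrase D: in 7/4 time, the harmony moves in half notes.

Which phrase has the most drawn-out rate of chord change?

A: each chord is 5 beats in 5/4, so 1 per bar.
B: each chord is 6 beats in 5/4, so 5/6 per bar.
C: each chord is 1 beat in 4/4, so 4 per bar.
D: each chord is 2 beats in 7/4, so 3.5 per bar.
Slowest is B at 5/6 chords/bar.

Phrase B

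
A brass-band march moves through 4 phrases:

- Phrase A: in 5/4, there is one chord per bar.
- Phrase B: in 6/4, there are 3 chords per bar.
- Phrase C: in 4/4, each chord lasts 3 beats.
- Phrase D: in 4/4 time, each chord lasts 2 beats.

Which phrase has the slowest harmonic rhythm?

Phrase A

A: each chord is 5 beats in 5/4, so 1 per bar.
B: each chord is 2 beats in 6/4, so 3 per bar.
C: each chord is 3 beats in 4/4, so 4/3 per bar.
D: each chord is 2 beats in 4/4, so 2 per bar.
Slowest is A at 1 chords/bar.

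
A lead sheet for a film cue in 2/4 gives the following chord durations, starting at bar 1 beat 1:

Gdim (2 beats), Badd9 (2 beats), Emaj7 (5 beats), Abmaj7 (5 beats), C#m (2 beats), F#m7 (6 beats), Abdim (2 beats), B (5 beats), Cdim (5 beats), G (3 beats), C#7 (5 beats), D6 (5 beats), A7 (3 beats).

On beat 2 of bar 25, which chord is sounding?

A7

Beat 2 of bar 25 is beat (25−1)×2 + 2 = 50 overall.
Running totals: Gdim ends at 2, Badd9 ends at 4, Emaj7 ends at 9, Abmaj7 ends at 14, C#m ends at 16, F#m7 ends at 22, Abdim ends at 24, B ends at 29, Cdim ends at 34, G ends at 37, C#7 ends at 42, D6 ends at 47, A7 ends at 50.
Beat 50 falls within A7.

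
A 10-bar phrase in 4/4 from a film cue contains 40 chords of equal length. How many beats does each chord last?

10 bars × 4 beats/bar = 40 beats total.
40 beats ÷ 40 chords = 1 beats per chord.
(That is a quarter note.)

1 beat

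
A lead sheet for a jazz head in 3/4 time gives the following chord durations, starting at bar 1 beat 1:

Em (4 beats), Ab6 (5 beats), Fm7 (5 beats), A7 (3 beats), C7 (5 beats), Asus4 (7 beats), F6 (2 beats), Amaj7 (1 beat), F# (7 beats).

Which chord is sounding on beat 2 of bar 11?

Beat 2 of bar 11 is beat (11−1)×3 + 2 = 32 overall.
Running totals: Em ends at 4, Ab6 ends at 9, Fm7 ends at 14, A7 ends at 17, C7 ends at 22, Asus4 ends at 29, F6 ends at 31, Amaj7 ends at 32.
Beat 32 falls within Amaj7.

Amaj7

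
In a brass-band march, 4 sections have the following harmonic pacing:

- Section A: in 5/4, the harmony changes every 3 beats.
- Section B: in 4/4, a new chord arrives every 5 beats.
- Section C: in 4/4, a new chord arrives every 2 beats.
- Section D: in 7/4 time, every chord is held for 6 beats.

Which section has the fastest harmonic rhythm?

A: 5/3 = 5/3 chords/bar.
B: 4/5 = 0.8 chords/bar.
C: 4/2 = 2 chords/bar.
D: 7/6 = 7/6 chords/bar.
Fastest is C at 2 chords/bar.

Section C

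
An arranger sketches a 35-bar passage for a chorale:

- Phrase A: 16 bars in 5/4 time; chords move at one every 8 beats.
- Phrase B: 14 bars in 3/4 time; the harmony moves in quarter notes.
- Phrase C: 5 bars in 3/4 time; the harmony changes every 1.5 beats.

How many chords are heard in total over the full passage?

62 chords

A has 80 beats and chords last 8 each, so 10 chords.
B has 42 beats and chords last 1 each, so 42 chords.
C has 15 beats and chords last 1.5 each, so 10 chords.
Total: 10 + 42 + 10 = 62.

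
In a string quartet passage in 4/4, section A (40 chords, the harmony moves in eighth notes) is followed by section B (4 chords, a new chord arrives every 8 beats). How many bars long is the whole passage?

A: 40 × 0.5 = 20 beats = 5 bars.
B: 4 × 8 = 32 beats = 8 bars.
Total: 5 + 8 = 13 bars.

13 bars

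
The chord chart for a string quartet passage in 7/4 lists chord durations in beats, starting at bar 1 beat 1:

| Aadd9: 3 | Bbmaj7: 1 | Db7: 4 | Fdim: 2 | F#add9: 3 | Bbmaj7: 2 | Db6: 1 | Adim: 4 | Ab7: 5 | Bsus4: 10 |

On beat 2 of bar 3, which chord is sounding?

Beat 2 of bar 3 is beat (3−1)×7 + 2 = 16 overall.
Running totals: Aadd9 ends at 3, Bbmaj7 ends at 4, Db7 ends at 8, Fdim ends at 10, F#add9 ends at 13, Bbmaj7 ends at 15, Db6 ends at 16.
Beat 16 falls within Db6.

Db6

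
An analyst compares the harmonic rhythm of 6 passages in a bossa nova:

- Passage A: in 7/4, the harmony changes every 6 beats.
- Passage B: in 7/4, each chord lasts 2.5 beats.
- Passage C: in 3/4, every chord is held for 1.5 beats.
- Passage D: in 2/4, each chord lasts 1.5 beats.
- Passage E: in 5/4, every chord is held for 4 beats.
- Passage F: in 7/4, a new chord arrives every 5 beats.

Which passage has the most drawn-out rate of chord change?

Passage A

A: each chord is 6 beats in 7/4, so 7/6 per bar.
B: each chord is 2.5 beats in 7/4, so 2.8 per bar.
C: each chord is 1.5 beats in 3/4, so 2 per bar.
D: each chord is 1.5 beats in 2/4, so 4/3 per bar.
E: each chord is 4 beats in 5/4, so 1.25 per bar.
F: each chord is 5 beats in 7/4, so 1.4 per bar.
Slowest is A at 7/6 chords/bar.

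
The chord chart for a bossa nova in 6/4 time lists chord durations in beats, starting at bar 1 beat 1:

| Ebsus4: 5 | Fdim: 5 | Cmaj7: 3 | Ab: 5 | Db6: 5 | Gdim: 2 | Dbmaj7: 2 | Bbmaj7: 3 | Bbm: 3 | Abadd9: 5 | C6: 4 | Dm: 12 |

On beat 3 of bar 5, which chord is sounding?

Beat 3 of bar 5 is beat (5−1)×6 + 3 = 27 overall.
Running totals: Ebsus4 ends at 5, Fdim ends at 10, Cmaj7 ends at 13, Ab ends at 18, Db6 ends at 23, Gdim ends at 25, Dbmaj7 ends at 27.
Beat 27 falls within Dbmaj7.

Dbmaj7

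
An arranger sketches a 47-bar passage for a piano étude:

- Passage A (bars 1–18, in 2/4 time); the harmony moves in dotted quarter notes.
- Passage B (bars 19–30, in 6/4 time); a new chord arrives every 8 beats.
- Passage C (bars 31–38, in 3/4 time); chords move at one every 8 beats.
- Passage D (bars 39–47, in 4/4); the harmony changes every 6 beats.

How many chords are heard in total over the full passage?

42 chords

A has 36 beats and chords last 1.5 each, so 24 chords.
B has 72 beats and chords last 8 each, so 9 chords.
C has 24 beats and chords last 8 each, so 3 chords.
D has 36 beats and chords last 6 each, so 6 chords.
Total: 24 + 9 + 3 + 6 = 42.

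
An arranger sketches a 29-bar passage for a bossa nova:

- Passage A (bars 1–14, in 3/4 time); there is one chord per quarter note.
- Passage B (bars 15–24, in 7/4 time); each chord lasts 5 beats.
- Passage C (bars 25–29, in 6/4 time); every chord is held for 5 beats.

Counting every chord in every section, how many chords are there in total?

A: 14 bars × 3 beats = 42 beats; 1 beat/chord → 42 chords.
B: 10 bars × 7 beats = 70 beats; 5 beats/chord → 14 chords.
C: 5 bars × 6 beats = 30 beats; 5 beats/chord → 6 chords.
Total: 42 + 14 + 6 = 62.

62 chords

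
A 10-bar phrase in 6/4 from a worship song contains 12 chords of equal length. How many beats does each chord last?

5 beats

10 bars × 6 beats/bar = 60 beats total.
60 beats ÷ 12 chords = 5 beats per chord.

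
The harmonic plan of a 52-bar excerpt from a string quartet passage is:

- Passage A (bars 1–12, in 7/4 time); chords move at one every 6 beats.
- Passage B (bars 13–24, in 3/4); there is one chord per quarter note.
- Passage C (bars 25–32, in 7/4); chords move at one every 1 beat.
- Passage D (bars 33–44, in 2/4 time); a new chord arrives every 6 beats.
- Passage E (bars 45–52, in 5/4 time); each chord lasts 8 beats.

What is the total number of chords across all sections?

115 chords

A: 12 bars × 7 beats = 84 beats; 6 beats/chord → 14 chords.
B: 12 bars × 3 beats = 36 beats; 1 beat/chord → 36 chords.
C: 8 bars × 7 beats = 56 beats; 1 beat/chord → 56 chords.
D: 12 bars × 2 beats = 24 beats; 6 beats/chord → 4 chords.
E: 8 bars × 5 beats = 40 beats; 8 beats/chord → 5 chords.
Total: 14 + 36 + 56 + 4 + 5 = 115.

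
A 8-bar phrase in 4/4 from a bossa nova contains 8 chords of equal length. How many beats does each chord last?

8 bars × 4 beats/bar = 32 beats total.
32 beats ÷ 8 chords = 4 beats per chord.
(That is a whole note.)

4 beats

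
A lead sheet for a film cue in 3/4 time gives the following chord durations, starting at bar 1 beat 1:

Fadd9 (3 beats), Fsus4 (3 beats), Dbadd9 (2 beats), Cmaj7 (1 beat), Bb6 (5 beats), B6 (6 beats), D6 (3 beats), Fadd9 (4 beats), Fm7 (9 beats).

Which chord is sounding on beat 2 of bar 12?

Fm7

Beat 2 of bar 12 is beat (12−1)×3 + 2 = 35 overall.
Running totals: Fadd9 ends at 3, Fsus4 ends at 6, Dbadd9 ends at 8, Cmaj7 ends at 9, Bb6 ends at 14, B6 ends at 20, D6 ends at 23, Fadd9 ends at 27, Fm7 ends at 36.
Beat 35 falls within Fm7.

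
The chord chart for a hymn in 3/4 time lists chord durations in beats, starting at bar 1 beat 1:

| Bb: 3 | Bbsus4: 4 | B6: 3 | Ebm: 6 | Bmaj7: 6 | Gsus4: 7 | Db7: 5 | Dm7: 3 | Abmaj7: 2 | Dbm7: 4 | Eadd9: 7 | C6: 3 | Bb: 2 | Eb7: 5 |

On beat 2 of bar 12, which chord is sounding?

Beat 2 of bar 12 is beat (12−1)×3 + 2 = 35 overall.
Running totals: Bb ends at 3, Bbsus4 ends at 7, B6 ends at 10, Ebm ends at 16, Bmaj7 ends at 22, Gsus4 ends at 29, Db7 ends at 34, Dm7 ends at 37.
Beat 35 falls within Dm7.

Dm7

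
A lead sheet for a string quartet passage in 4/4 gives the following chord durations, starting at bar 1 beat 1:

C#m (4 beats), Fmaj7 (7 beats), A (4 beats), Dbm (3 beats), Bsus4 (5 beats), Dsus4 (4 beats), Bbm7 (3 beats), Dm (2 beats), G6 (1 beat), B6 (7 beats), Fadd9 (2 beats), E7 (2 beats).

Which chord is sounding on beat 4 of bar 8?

Dm

Beat 4 of bar 8 is beat (8−1)×4 + 4 = 32 overall.
Running totals: C#m ends at 4, Fmaj7 ends at 11, A ends at 15, Dbm ends at 18, Bsus4 ends at 23, Dsus4 ends at 27, Bbm7 ends at 30, Dm ends at 32.
Beat 32 falls within Dm.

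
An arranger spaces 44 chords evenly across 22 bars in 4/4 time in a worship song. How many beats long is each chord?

22 bars × 4 beats/bar = 88 beats total.
88 beats ÷ 44 chords = 2 beats per chord.
(That is a half note.)

2 beats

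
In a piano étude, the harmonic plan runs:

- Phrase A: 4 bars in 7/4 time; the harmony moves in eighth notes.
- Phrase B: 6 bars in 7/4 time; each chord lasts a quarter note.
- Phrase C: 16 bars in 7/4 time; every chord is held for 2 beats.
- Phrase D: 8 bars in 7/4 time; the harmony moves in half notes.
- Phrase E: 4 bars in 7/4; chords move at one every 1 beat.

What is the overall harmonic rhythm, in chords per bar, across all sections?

105/19 chords per bar

A: 4 × 7 = 28 beats ÷ 0.5 = 56 chords.
B: 6 × 7 = 42 beats ÷ 1 = 42 chords.
C: 16 × 7 = 112 beats ÷ 2 = 56 chords.
D: 8 × 7 = 56 beats ÷ 2 = 28 chords.
E: 4 × 7 = 28 beats ÷ 1 = 28 chords.
Overall: 210 chords over 38 bars → 210/38 = 105/19 chords per bar.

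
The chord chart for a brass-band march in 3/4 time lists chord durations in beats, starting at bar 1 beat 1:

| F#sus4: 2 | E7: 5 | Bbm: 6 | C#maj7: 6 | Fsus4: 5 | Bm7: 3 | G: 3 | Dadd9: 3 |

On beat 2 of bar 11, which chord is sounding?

Beat 2 of bar 11 is beat (11−1)×3 + 2 = 32 overall.
Running totals: F#sus4 ends at 2, E7 ends at 7, Bbm ends at 13, C#maj7 ends at 19, Fsus4 ends at 24, Bm7 ends at 27, G ends at 30, Dadd9 ends at 33.
Beat 32 falls within Dadd9.

Dadd9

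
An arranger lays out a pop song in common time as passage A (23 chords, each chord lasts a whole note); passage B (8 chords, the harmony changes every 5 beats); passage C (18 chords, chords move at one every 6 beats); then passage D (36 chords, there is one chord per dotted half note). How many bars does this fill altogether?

87 bars

A: 23 × 4 = 92 beats = 23 bars.
B: 8 × 5 = 40 beats = 10 bars.
C: 18 × 6 = 108 beats = 27 bars.
D: 36 × 3 = 108 beats = 27 bars.
Total: 23 + 10 + 27 + 27 = 87 bars.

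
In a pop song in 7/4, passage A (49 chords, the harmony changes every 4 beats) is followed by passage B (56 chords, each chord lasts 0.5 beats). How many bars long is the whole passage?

32 bars

A: 49 × 4 = 196 beats = 28 bars.
B: 56 × 0.5 = 28 beats = 4 bars.
Total: 28 + 4 = 32 bars.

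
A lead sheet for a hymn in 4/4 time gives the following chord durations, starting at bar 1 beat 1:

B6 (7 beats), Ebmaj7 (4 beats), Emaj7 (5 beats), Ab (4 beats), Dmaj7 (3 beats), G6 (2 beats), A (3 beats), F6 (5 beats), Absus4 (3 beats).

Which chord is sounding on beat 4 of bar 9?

Absus4

Beat 4 of bar 9 is beat (9−1)×4 + 4 = 36 overall.
Running totals: B6 ends at 7, Ebmaj7 ends at 11, Emaj7 ends at 16, Ab ends at 20, Dmaj7 ends at 23, G6 ends at 25, A ends at 28, F6 ends at 33, Absus4 ends at 36.
Beat 36 falls within Absus4.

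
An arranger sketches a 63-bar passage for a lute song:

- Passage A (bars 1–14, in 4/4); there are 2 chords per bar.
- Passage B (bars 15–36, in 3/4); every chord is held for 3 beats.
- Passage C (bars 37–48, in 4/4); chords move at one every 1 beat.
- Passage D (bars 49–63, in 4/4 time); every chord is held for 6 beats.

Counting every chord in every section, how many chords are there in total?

A has 56 beats and chords last 2 each, so 28 chords.
B has 66 beats and chords last 3 each, so 22 chords.
C has 48 beats and chords last 1 each, so 48 chords.
D has 60 beats and chords last 6 each, so 10 chords.
Total: 28 + 22 + 48 + 10 = 108.

108 chords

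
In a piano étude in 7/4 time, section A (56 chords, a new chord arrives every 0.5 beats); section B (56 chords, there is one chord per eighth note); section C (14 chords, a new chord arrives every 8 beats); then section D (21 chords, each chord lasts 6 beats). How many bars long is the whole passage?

42 bars

A: 56 × 0.5 = 28 beats = 4 bars.
B: 56 × 0.5 = 28 beats = 4 bars.
C: 14 × 8 = 112 beats = 16 bars.
D: 21 × 6 = 126 beats = 18 bars.
Total: 4 + 4 + 16 + 18 = 42 bars.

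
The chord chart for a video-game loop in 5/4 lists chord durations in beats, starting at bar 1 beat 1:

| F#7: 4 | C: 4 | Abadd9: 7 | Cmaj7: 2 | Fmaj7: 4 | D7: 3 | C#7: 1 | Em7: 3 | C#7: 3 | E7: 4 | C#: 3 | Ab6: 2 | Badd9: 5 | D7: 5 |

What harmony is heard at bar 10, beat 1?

Beat 1 of bar 10 is beat (10−1)×5 + 1 = 46 overall.
Running totals: F#7 ends at 4, C ends at 8, Abadd9 ends at 15, Cmaj7 ends at 17, Fmaj7 ends at 21, D7 ends at 24, C#7 ends at 25, Em7 ends at 28, C#7 ends at 31, E7 ends at 35, C# ends at 38, Ab6 ends at 40, Badd9 ends at 45, D7 ends at 50.
Beat 46 falls within D7.

D7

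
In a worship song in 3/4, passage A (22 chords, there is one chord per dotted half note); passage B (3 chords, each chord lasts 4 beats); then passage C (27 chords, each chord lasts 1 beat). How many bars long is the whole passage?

35 bars

A: 22 × 3 = 66 beats = 22 bars.
B: 3 × 4 = 12 beats = 4 bars.
C: 27 × 1 = 27 beats = 9 bars.
Total: 22 + 4 + 9 = 35 bars.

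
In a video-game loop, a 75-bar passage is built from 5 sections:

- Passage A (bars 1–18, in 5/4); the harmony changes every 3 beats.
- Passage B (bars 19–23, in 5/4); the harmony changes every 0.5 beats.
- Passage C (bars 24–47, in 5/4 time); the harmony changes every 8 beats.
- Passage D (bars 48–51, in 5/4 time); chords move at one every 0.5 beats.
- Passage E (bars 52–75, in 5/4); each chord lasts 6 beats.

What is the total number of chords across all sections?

155 chords

A: 18·5 = 90 beats, 90/3 = 30 chords.
B: 5·5 = 25 beats, 25/0.5 = 50 chords.
C: 24·5 = 120 beats, 120/8 = 15 chords.
D: 4·5 = 20 beats, 20/0.5 = 40 chords.
E: 24·5 = 120 beats, 120/6 = 20 chords.
Total: 30 + 50 + 15 + 40 + 20 = 155.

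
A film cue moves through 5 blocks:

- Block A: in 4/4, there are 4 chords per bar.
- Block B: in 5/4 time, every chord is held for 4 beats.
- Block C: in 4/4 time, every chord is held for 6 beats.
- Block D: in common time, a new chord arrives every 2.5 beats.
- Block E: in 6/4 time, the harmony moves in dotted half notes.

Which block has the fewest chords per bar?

A: 4/1 = 4 chords/bar.
B: 5/4 = 1.25 chords/bar.
C: 4/6 = 2/3 chords/bar.
D: 4/2.5 = 1.6 chords/bar.
E: 6/3 = 2 chords/bar.
Slowest is C at 2/3 chords/bar.

Block C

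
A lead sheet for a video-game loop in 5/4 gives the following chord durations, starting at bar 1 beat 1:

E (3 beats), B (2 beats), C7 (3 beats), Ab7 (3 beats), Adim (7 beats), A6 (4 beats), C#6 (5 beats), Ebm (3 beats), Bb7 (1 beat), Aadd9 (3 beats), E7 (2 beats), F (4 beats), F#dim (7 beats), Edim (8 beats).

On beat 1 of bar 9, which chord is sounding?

Beat 1 of bar 9 is beat (9−1)×5 + 1 = 41 overall.
Running totals: E ends at 3, B ends at 5, C7 ends at 8, Ab7 ends at 11, Adim ends at 18, A6 ends at 22, C#6 ends at 27, Ebm ends at 30, Bb7 ends at 31, Aadd9 ends at 34, E7 ends at 36, F ends at 40, F#dim ends at 47.
Beat 41 falls within F#dim.

F#dim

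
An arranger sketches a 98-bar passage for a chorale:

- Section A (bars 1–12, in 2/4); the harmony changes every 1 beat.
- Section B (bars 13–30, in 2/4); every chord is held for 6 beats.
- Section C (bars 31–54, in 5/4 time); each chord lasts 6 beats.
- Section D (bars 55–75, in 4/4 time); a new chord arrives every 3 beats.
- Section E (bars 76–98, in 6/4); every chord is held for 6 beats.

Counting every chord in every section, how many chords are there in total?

A: 12 bars × 2 beats = 24 beats; 1 beat/chord → 24 chords.
B: 18 bars × 2 beats = 36 beats; 6 beats/chord → 6 chords.
C: 24 bars × 5 beats = 120 beats; 6 beats/chord → 20 chords.
D: 21 bars × 4 beats = 84 beats; 3 beats/chord → 28 chords.
E: 23 bars × 6 beats = 138 beats; 6 beats/chord → 23 chords.
Total: 24 + 6 + 20 + 28 + 23 = 101.

101 chords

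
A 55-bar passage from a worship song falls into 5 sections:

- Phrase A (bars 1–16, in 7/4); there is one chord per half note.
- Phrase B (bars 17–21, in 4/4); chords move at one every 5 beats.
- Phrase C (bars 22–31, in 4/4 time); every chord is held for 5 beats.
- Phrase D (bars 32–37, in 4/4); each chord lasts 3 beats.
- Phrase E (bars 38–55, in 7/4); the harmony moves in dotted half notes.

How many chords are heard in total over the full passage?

118 chords

A: 16 bars × 7 beats = 112 beats; 2 beats/chord → 56 chords.
B: 5 bars × 4 beats = 20 beats; 5 beats/chord → 4 chords.
C: 10 bars × 4 beats = 40 beats; 5 beats/chord → 8 chords.
D: 6 bars × 4 beats = 24 beats; 3 beats/chord → 8 chords.
E: 18 bars × 7 beats = 126 beats; 3 beats/chord → 42 chords.
Total: 56 + 4 + 8 + 8 + 42 = 118.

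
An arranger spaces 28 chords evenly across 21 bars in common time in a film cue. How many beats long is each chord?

21 bars × 4 beats/bar = 84 beats total.
84 beats ÷ 28 chords = 3 beats per chord.
(That is a dotted half note.)

3 beats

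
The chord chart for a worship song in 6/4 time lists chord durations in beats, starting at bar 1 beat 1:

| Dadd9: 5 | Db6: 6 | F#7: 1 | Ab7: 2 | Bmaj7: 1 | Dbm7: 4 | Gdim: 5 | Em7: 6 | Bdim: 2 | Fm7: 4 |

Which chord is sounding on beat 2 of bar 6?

Bdim

Beat 2 of bar 6 is beat (6−1)×6 + 2 = 32 overall.
Running totals: Dadd9 ends at 5, Db6 ends at 11, F#7 ends at 12, Ab7 ends at 14, Bmaj7 ends at 15, Dbm7 ends at 19, Gdim ends at 24, Em7 ends at 30, Bdim ends at 32.
Beat 32 falls within Bdim.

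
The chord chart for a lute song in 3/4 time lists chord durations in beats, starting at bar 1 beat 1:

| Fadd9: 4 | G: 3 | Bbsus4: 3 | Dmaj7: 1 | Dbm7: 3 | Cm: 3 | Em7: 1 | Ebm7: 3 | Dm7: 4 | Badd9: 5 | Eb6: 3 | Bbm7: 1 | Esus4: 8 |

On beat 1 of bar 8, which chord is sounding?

Dm7

Beat 1 of bar 8 is beat (8−1)×3 + 1 = 22 overall.
Running totals: Fadd9 ends at 4, G ends at 7, Bbsus4 ends at 10, Dmaj7 ends at 11, Dbm7 ends at 14, Cm ends at 17, Em7 ends at 18, Ebm7 ends at 21, Dm7 ends at 25.
Beat 22 falls within Dm7.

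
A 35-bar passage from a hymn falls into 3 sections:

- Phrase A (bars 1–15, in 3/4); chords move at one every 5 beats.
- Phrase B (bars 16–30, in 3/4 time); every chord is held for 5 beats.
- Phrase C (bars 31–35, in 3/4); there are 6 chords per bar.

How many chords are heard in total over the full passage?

48 chords

A: 15 bars × 3 beats = 45 beats; 5 beats/chord → 9 chords.
B: 15 bars × 3 beats = 45 beats; 5 beats/chord → 9 chords.
C: 5 bars × 3 beats = 15 beats; 0.5 beats/chord → 30 chords.
Total: 9 + 9 + 30 = 48.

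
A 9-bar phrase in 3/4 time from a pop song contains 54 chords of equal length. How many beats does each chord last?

0.5 beats

9 bars × 3 beats/bar = 27 beats total.
27 beats ÷ 54 chords = 0.5 beats per chord.
(That is an eighth note.)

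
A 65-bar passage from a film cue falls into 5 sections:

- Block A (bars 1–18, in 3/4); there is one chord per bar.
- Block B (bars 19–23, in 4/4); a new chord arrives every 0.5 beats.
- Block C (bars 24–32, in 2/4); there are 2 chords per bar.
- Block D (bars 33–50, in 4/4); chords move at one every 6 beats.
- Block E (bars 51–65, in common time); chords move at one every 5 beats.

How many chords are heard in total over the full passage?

100 chords

A: 18·3 = 54 beats, 54/3 = 18 chords.
B: 5·4 = 20 beats, 20/0.5 = 40 chords.
C: 9·2 = 18 beats, 18/1 = 18 chords.
D: 18·4 = 72 beats, 72/6 = 12 chords.
E: 15·4 = 60 beats, 60/5 = 12 chords.
Total: 18 + 40 + 18 + 12 + 12 = 100.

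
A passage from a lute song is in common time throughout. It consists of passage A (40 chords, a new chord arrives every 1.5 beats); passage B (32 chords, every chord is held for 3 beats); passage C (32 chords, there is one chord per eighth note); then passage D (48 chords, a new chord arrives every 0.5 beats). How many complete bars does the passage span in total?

A: 40 × 1.5 = 60 beats = 15 bars.
B: 32 × 3 = 96 beats = 24 bars.
C: 32 × 0.5 = 16 beats = 4 bars.
D: 48 × 0.5 = 24 beats = 6 bars.
Total: 15 + 24 + 4 + 6 = 49 bars.

49 bars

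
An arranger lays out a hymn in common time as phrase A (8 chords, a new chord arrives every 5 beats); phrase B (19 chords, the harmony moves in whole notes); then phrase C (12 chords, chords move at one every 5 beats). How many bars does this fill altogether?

A: 8 × 5 = 40 beats = 10 bars.
B: 19 × 4 = 76 beats = 19 bars.
C: 12 × 5 = 60 beats = 15 bars.
Total: 10 + 19 + 15 = 44 bars.

44 bars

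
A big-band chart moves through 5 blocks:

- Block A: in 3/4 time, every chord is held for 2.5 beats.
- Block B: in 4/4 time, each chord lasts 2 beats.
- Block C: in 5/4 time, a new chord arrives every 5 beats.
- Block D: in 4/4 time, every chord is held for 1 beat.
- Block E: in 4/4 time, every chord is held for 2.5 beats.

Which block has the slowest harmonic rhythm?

Block C

A: each chord is 2.5 beats in 3/4, so 1.2 per bar.
B: each chord is 2 beats in 4/4, so 2 per bar.
C: each chord is 5 beats in 5/4, so 1 per bar.
D: each chord is 1 beat in 4/4, so 4 per bar.
E: each chord is 2.5 beats in 4/4, so 1.6 per bar.
Slowest is C at 1 chords/bar.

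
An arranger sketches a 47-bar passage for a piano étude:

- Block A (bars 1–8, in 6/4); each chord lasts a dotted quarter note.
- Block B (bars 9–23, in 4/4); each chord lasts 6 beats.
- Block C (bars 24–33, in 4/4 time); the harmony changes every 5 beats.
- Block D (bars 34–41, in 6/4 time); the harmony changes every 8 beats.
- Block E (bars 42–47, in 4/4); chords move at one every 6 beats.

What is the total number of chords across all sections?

60 chords

A: 8·6 = 48 beats, 48/1.5 = 32 chords.
B: 15·4 = 60 beats, 60/6 = 10 chords.
C: 10·4 = 40 beats, 40/5 = 8 chords.
D: 8·6 = 48 beats, 48/8 = 6 chords.
E: 6·4 = 24 beats, 24/6 = 4 chords.
Total: 32 + 10 + 8 + 6 + 4 = 60.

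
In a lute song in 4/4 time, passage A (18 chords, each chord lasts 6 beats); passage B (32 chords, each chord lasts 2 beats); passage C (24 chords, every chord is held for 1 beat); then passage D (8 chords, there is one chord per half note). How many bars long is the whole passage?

53 bars

A: 18 × 6 = 108 beats = 27 bars.
B: 32 × 2 = 64 beats = 16 bars.
C: 24 × 1 = 24 beats = 6 bars.
D: 8 × 2 = 16 beats = 4 bars.
Total: 27 + 16 + 6 + 4 = 53 bars.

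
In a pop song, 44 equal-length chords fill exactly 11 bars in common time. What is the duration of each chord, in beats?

11 bars × 4 beats/bar = 44 beats total.
44 beats ÷ 44 chords = 1 beats per chord.
(That is a quarter note.)

1 beat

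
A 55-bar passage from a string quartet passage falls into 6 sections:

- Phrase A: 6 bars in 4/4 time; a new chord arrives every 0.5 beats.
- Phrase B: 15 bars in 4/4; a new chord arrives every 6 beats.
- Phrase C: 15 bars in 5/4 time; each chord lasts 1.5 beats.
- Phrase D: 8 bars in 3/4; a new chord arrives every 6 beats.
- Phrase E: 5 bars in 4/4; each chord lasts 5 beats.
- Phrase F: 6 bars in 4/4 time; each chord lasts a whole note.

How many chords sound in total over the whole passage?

122 chords

A: 6 bars × 4 beats = 24 beats; 0.5 beats/chord → 48 chords.
B: 15 bars × 4 beats = 60 beats; 6 beats/chord → 10 chords.
C: 15 bars × 5 beats = 75 beats; 1.5 beats/chord → 50 chords.
D: 8 bars × 3 beats = 24 beats; 6 beats/chord → 4 chords.
E: 5 bars × 4 beats = 20 beats; 5 beats/chord → 4 chords.
F: 6 bars × 4 beats = 24 beats; 4 beats/chord → 6 chords.
Total: 48 + 10 + 50 + 4 + 4 + 6 = 122.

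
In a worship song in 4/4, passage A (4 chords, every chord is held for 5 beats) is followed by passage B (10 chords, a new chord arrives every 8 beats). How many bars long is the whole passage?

25 bars

A: 4 × 5 = 20 beats = 5 bars.
B: 10 × 8 = 80 beats = 20 bars.
Total: 5 + 20 = 25 bars.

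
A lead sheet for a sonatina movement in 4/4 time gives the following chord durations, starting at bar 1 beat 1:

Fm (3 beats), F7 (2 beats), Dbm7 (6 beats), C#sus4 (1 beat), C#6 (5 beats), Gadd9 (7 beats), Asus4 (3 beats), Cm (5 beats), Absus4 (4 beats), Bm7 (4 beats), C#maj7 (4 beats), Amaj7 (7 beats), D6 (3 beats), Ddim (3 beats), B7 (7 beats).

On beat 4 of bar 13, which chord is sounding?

D6

Beat 4 of bar 13 is beat (13−1)×4 + 4 = 52 overall.
Running totals: Fm ends at 3, F7 ends at 5, Dbm7 ends at 11, C#sus4 ends at 12, C#6 ends at 17, Gadd9 ends at 24, Asus4 ends at 27, Cm ends at 32, Absus4 ends at 36, Bm7 ends at 40, C#maj7 ends at 44, Amaj7 ends at 51, D6 ends at 54.
Beat 52 falls within D6.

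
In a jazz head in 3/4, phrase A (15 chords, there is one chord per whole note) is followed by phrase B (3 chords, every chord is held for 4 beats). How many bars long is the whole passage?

A: 15 × 4 = 60 beats = 20 bars.
B: 3 × 4 = 12 beats = 4 bars.
Total: 20 + 4 = 24 bars.

24 bars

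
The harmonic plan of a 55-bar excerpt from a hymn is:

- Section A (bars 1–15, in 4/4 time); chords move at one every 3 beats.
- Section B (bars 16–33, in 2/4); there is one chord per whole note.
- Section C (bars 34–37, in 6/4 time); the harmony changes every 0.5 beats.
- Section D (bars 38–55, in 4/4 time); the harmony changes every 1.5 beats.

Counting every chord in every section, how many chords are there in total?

125 chords

A: 15 bars × 4 beats = 60 beats; 3 beats/chord → 20 chords.
B: 18 bars × 2 beats = 36 beats; 4 beats/chord → 9 chords.
C: 4 bars × 6 beats = 24 beats; 0.5 beats/chord → 48 chords.
D: 18 bars × 4 beats = 72 beats; 1.5 beats/chord → 48 chords.
Total: 20 + 9 + 48 + 48 = 125.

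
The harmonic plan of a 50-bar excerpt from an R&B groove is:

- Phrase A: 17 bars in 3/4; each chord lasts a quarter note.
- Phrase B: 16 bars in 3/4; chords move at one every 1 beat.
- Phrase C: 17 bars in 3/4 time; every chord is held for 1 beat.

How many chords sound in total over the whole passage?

150 chords

A: 17 bars × 3 beats = 51 beats; 1 beat/chord → 51 chords.
B: 16 bars × 3 beats = 48 beats; 1 beat/chord → 48 chords.
C: 17 bars × 3 beats = 51 beats; 1 beat/chord → 51 chords.
Total: 51 + 48 + 51 = 150.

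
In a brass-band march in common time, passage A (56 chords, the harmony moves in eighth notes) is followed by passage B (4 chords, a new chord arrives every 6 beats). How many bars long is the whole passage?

A: 56 × 0.5 = 28 beats = 7 bars.
B: 4 × 6 = 24 beats = 6 bars.
Total: 7 + 6 = 13 bars.

13 bars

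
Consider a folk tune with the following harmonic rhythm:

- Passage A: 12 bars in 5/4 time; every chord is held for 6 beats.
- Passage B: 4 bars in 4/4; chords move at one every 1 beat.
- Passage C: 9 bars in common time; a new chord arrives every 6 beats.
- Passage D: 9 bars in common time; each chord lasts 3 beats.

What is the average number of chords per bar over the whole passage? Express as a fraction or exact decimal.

22/17 chords per bar

A: 12 bars of 5 beats is 60 beats; at 6 beats each that's 10 chords.
B: 4 bars of 4 beats is 16 beats; at 1 beat each that's 16 chords.
C: 9 bars of 4 beats is 36 beats; at 6 beats each that's 6 chords.
D: 9 bars of 4 beats is 36 beats; at 3 beats each that's 12 chords.
Overall: 44 chords over 34 bars → 44/34 = 22/17 chords per bar.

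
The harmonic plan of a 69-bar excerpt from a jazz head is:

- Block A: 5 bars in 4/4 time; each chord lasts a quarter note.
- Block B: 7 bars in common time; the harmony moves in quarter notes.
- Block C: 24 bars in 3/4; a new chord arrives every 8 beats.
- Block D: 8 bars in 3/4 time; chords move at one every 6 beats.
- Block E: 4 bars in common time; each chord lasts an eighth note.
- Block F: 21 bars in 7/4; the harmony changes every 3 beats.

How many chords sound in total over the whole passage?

A has 20 beats and chords last 1 each, so 20 chords.
B has 28 beats and chords last 1 each, so 28 chords.
C has 72 beats and chords last 8 each, so 9 chords.
D has 24 beats and chords last 6 each, so 4 chords.
E has 16 beats and chords last 0.5 each, so 32 chords.
F has 147 beats and chords last 3 each, so 49 chords.
Total: 20 + 28 + 9 + 4 + 32 + 49 = 142.

142 chords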